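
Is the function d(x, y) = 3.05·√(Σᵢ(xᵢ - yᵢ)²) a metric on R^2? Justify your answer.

Yes. The L2 (Euclidean) norm induces a metric on R^2, and multiplying a metric by a positive constant 3.05 > 0 preserves all four axioms: non-negativity (3.05·||x-y|| ≥ 0), identity (3.05·||x-y|| = 0 ⟺ ||x-y|| = 0 ⟺ x = y), symmetry (||x-y|| = ||y-x||), and the triangle inequality (3.05·||x-z|| ≤ 3.05·||x-y|| + 3.05·||y-z||). So d is a metric.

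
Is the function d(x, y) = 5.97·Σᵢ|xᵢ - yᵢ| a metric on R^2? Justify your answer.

Yes. The L1 (Manhattan) norm induces a metric on R^2, and multiplying a metric by a positive constant 5.97 > 0 preserves all four axioms: non-negativity (5.97·||x-y|| ≥ 0), identity (5.97·||x-y|| = 0 ⟺ ||x-y|| = 0 ⟺ x = y), symmetry (||x-y|| = ||y-x||), and the triangle inequality (5.97·||x-z|| ≤ 5.97·||x-y|| + 5.97·||y-z||). So d is a metric.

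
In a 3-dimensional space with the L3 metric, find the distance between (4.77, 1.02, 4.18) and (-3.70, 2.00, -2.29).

(Σ|x_i - y_i|^3)^(1/3) = (|4.77 - (-3.7)|^3 + |1.02 - 2|^3 + |4.18 - (-2.29)|^3)^(1/3)
= (8.47^3 + 0.98^3 + 6.47^3)^(1/3) ≈ (607.6454 + 0.9412 + 270.84)^(1/3) = (879.4266)^(1/3) ≈ 9.5808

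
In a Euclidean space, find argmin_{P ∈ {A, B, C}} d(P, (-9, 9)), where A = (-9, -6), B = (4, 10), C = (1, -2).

Distances: d(A) = 15, d(B) ≈ 13.0384, d(C) ≈ 14.8661. Nearest: B = (4, 10) with distance 13.0384.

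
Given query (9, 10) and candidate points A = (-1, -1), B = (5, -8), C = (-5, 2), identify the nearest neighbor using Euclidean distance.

Distances: d(A) ≈ 14.8661, d(B) ≈ 18.4391, d(C) ≈ 16.1245. Nearest: A = (-1, -1) with distance 14.8661.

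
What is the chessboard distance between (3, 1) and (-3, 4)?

max(|x_i - y_i|) = max(|3 - (-3)|, |1 - 4|) = max(6, 3) = 6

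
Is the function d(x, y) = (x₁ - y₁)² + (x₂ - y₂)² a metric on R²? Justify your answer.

No. The squared Euclidean distance fails the triangle inequality. Counterexample: x = (0, 0), y = (3, 1), z = (6, 2). d(x,z) = 6² + 2² = 40, but d(x,y) + d(y,z) = (3² + 1²) + (3² + 1²) = 10 + 10 = 20. Since 40 > 20, the triangle inequality is violated. (Note: √d, the ordinary Euclidean distance, IS a metric.)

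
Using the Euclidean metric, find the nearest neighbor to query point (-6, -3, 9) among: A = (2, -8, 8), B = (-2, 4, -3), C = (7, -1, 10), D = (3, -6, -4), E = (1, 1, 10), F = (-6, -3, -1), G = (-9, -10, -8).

Distances: d(A) ≈ 9.4868, d(B) ≈ 14.4568, d(C) ≈ 13.1909, d(D) ≈ 16.0935, d(E) ≈ 8.124, d(F) = 10, d(G) ≈ 18.6279. Nearest: E = (1, 1, 10) with distance 8.124.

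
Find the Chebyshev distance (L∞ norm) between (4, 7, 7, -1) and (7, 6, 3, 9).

max(|x_i - y_i|) = max(|4 - 7|, |7 - 6|, |7 - 3|, |-1 - 9|) = max(3, 1, 4, 10) = 10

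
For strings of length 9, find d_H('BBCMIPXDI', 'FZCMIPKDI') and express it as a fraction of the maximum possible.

Differing positions: 1, 2, 7. Hamming distance = 3. The maximum possible Hamming distance for length-9 strings is 9, so d_H/9 = 3/9 ≈ 0.3333.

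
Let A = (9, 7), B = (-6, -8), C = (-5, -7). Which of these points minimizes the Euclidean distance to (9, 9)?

Distances: d(A) = 2, d(B) ≈ 22.6716, d(C) ≈ 21.2603. Nearest: A = (9, 7) with distance 2.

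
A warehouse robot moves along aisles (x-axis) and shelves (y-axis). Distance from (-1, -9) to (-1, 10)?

Σ|x_i - y_i| = |-1 - (-1)| + |-9 - 10| = 0 + 19 = 19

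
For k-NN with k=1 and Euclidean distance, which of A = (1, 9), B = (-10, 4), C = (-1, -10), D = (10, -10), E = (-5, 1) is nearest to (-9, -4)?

Distances: d(A) ≈ 16.4012, d(B) ≈ 8.0623, d(C) = 10, d(D) ≈ 19.9249, d(E) ≈ 6.4031. Nearest: E = (-5, 1) with distance 6.4031.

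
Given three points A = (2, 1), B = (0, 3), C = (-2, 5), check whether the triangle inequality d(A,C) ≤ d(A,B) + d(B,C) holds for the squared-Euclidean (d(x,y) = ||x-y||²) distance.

d(A,B) = 2² + 2² = 8, d(B,C) = 2² + 2² = 8, d(A,C) = 4² + 4² = 32.
d(A,C) = 32 > 8 + 8 = 16. Triangle inequality is VIOLATED. (Squared-Euclidean is not a metric — this is a counterexample.)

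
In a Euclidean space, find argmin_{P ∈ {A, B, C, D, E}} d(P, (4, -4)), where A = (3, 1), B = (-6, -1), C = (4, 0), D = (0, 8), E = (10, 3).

Distances: d(A) ≈ 5.099, d(B) ≈ 10.4403, d(C) = 4, d(D) ≈ 12.6491, d(E) ≈ 9.2195. Nearest: C = (4, 0) with distance 4.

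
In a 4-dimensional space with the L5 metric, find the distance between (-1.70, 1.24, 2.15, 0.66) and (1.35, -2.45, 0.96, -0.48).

(Σ|x_i - y_i|^5)^(1/5) = (|-1.7 - 1.35|^5 + |1.24 - (-2.45)|^5 + |2.15 - 0.96|^5 + |0.66 - (-0.48)|^5)^(1/5)
= (3.05^5 + 3.69^5 + 1.19^5 + 1.14^5)^(1/5) ≈ (263.9363 + 684.1193 + 2.3864 + 1.9254)^(1/5) = (952.3674)^(1/5) ≈ 3.9424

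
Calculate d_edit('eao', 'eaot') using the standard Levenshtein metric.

Let D[i][j] be the edit distance between the first i characters of 'eao' and the first j characters of 'eaot', with D[i][0] = i, D[0][j] = j, and D[i][j] = D[i-1][j-1] if the characters match, else 1 + min(D[i-1][j], D[i][j-1], D[i-1][j-1]). Filling the table (rows: prefixes of 'eao', columns: prefixes of 'eaot'):
     ε  e  a  o  t
  ε  0  1  2  3  4
  e  1  0  1  2  3
  a  2  1  0  1  2
  o  3  2  1  0  1
The bottom-right entry gives D[3][4] = 1, so no sequence of fewer than 1 edit works. Backtracking through the table gives one optimal edit sequence (1 edit):
  eao → eaot (ins t @4)
Edit distance = 1.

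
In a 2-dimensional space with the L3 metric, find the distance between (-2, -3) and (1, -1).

(Σ|x_i - y_i|^3)^(1/3) = (|-2 - 1|^3 + |-3 - (-1)|^3)^(1/3)
= (3^3 + 2^3)^(1/3) = (27 + 8)^(1/3) = (35)^(1/3) ≈ 3.2711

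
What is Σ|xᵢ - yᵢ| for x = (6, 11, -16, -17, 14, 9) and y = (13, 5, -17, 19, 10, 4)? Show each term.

Σ|x_i - y_i| = |6 - 13| + |11 - 5| + |-16 - (-17)| + |-17 - 19| + |14 - 10| + |9 - 4| = 7 + 6 + 1 + 36 + 4 + 5 = 59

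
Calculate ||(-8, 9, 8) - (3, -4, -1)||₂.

√(Σ(x_i - y_i)²) = √((-8 - 3)² + (9 - (-4))² + (8 - (-1))²)
= √((-11)² + 13² + 9²) = √(121 + 169 + 81) = √371 ≈ 19.2614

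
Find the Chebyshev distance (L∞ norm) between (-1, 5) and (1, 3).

max(|x_i - y_i|) = max(|-1 - 1|, |5 - 3|) = max(2, 2) = 2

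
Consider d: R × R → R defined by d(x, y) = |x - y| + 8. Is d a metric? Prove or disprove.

No. d fails identity of indiscernibles (specifically d(x,x) = 0): d(6, 6) = |6 - 6| + 8 = 0 + 8 = 8 ≠ 0.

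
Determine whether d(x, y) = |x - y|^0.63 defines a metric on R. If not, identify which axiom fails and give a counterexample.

Yes. With 0 < p = 0.63 ≤ 1, d(x,y) = |x-y|^0.63 is a metric on R. Non-negativity and symmetry are immediate; |x-y|^0.63 = 0 ⟺ |x-y| = 0 ⟺ x = y. For the triangle inequality, the function t ↦ t^0.63 is subadditive on [0,∞) when p ≤ 1, so |x-z|^0.63 ≤ (|x-y| + |y-z|)^0.63 ≤ |x-y|^0.63 + |y-z|^0.63.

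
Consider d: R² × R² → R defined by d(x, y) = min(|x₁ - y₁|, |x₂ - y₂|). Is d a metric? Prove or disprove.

No. d fails identity of indiscernibles: take x = (-5, 0) and y = (-5, 6). Then d(x,y) = min(|-5 - (-5)|, |0 - 6|) = min(0, 6) = 0, yet x ≠ y.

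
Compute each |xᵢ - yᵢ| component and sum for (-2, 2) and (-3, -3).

Σ|x_i - y_i| = |-2 - (-3)| + |2 - (-3)| = 1 + 5 = 6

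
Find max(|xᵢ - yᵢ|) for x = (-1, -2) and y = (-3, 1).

max(|x_i - y_i|) = max(|-1 - (-3)|, |-2 - 1|) = max(2, 3) = 3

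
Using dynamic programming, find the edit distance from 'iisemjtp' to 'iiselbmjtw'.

Let D[i][j] be the edit distance between the first i characters of 'iisemjtp' and the first j characters of 'iiselbmjtw', with D[i][0] = i, D[0][j] = j, and D[i][j] = D[i-1][j-1] if the characters match, else 1 + min(D[i-1][j], D[i][j-1], D[i-1][j-1]). Filling the table (rows: prefixes of 'iisemjtp', columns: prefixes of 'iiselbmjtw'):
     ε  i  i  s  e  l  b  m  j  t  w
  ε  0  1  2  3  4  5  6  7  8  9 10
  i  1  0  1  2  3  4  5  6  7  8  9
  i  2  1  0  1  2  3  4  5  6  7  8
  s  3  2  1  0  1  2  3  4  5  6  7
  e  4  3  2  1  0  1  2  3  4  5  6
  m  5  4  3  2  1  1  2  2  3  4  5
  j  6  5  4  3  2  2  2  3  2  3  4
  t  7  6  5  4  3  3  3  3  3  2  3
  p  8  7  6  5  4  4  4  4  4  3  3
The bottom-right entry gives D[8][10] = 3, so no sequence of fewer than 3 edits works. Backtracking through the table gives one optimal edit sequence (3 edits):
  iisemjtp → iiselmjtp (ins l @5)
  iiselmjtp → iiselbmjtp (ins b @6)
  iiselbmjtp → iiselbmjtw (sub p→w @10)
Edit distance = 3.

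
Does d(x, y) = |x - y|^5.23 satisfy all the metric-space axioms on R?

No. d(x,y) = |x-y|^5.23 fails the triangle inequality since p = 5.23 > 1. Counterexample: x = 3, y = 13, z = 23. d(x,z) = |3 - 23|^5.23 = 20^5.23 ≈ 6373630.4253, but d(x,y) + d(y,z) = 10^5.23 + 10^5.23 ≈ 169824.3652 + 169824.3652 = 339648.7304. Since 6373630.4253 > 339648.7304, the triangle inequality is violated.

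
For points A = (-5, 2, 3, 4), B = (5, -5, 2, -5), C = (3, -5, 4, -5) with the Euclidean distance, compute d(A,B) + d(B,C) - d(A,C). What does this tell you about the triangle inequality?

d(A,B) = √(10² + 7² + 1² + 9²) = √231 ≈ 15.1987, d(B,C) = √(2² + 0² + 2² + 0²) = √8 ≈ 2.8284, d(A,C) = √(8² + 7² + 1² + 9²) = √195 ≈ 13.9642.
d(A,B) + d(B,C) - d(A,C) = 15.1987 + 2.8284 - 13.9642 = 18.0271 - 13.9642 = 4.0629 (to 4 decimal places). This is ≥ 0, so the triangle inequality holds for these points.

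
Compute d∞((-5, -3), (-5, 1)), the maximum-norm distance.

max(|x_i - y_i|) = max(|-5 - (-5)|, |-3 - 1|) = max(0, 4) = 4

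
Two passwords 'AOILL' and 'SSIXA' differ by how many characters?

Differing positions: 1, 2, 4, 5. Hamming distance = 4.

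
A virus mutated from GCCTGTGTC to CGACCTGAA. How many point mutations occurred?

Differing positions: 1, 2, 3, 4, 5, 8, 9. Hamming distance = 7.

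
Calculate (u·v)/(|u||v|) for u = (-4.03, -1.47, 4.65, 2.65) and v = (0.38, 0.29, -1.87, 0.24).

With u = (-4.03, -1.47, 4.65, 2.65), v = (0.38, 0.29, -1.87, 0.24):
u·v = (-4.03)·0.38 + (-1.47)·0.29 + 4.65·(-1.87) + 2.65·0.24 = (-1.5314) + (-0.4263) + (-8.6955) + 0.636 = -10.0172.
|u| = √((-4.03)² + (-1.47)² + 4.65² + 2.65²) = √(16.2409 + 2.1609 + 21.6225 + 7.0225) = √47.0468, |v| = √(0.38² + 0.29² + (-1.87)² + 0.24²) = √(0.1444 + 0.0841 + 3.4969 + 0.0576) = √3.783.
cos θ = (u·v)/(|u||v|) = -10.0172/(√47.0468·√3.783) ≈ -0.7509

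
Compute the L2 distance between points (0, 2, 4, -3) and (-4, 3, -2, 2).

(Σ|x_i - y_i|^2)^(1/2) = (|0 - (-4)|^2 + |2 - 3|^2 + |4 - (-2)|^2 + |-3 - 2|^2)^(1/2)
= (4^2 + 1^2 + 6^2 + 5^2)^(1/2) = (16 + 1 + 36 + 25)^(1/2) = (78)^(1/2) ≈ 8.8318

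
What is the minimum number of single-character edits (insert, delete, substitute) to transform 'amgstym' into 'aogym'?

Let D[i][j] be the edit distance between the first i characters of 'amgstym' and the first j characters of 'aogym', with D[i][0] = i, D[0][j] = j, and D[i][j] = D[i-1][j-1] if the characters match, else 1 + min(D[i-1][j], D[i][j-1], D[i-1][j-1]). Filling the table (rows: prefixes of 'amgstym', columns: prefixes of 'aogym'):
     ε  a  o  g  y  m
  ε  0  1  2  3  4  5
  a  1  0  1  2  3  4
  m  2  1  1  2  3  3
  g  3  2  2  1  2  3
  s  4  3  3  2  2  3
  t  5  4  4  3  3  3
  y  6  5  5  4  3  4
  m  7  6  6  5  4  3
The bottom-right entry gives D[7][5] = 3, so no sequence of fewer than 3 edits works. Backtracking through the table gives one optimal edit sequence (3 edits):
  amgstym → aogstym (sub m→o @2)
  aogstym → aogtym (del s @4)
  aogtym → aogym (del t @4)
Edit distance = 3.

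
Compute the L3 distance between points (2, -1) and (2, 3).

(Σ|x_i - y_i|^3)^(1/3) = (|2 - 2|^3 + |-1 - 3|^3)^(1/3)
= (0^3 + 4^3)^(1/3) = (0 + 64)^(1/3) = (64)^(1/3) = 4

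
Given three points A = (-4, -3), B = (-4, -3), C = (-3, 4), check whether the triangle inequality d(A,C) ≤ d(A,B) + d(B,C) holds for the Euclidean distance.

d(A,B) = √(0² + 0²) = √0 = 0, d(B,C) = √(1² + 7²) = √50 ≈ 7.0711, d(A,C) = √(1² + 7²) = √50 ≈ 7.0711.
d(A,C) ≈ 7.0711 ≤ 0 + 7.0711 = 7.0711. Triangle inequality is satisfied.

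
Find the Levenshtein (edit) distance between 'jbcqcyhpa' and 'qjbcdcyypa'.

Let D[i][j] be the edit distance between the first i characters of 'jbcqcyhpa' and the first j characters of 'qjbcdcyypa', with D[i][0] = i, D[0][j] = j, and D[i][j] = D[i-1][j-1] if the characters match, else 1 + min(D[i-1][j], D[i][j-1], D[i-1][j-1]). Filling the table (rows: prefixes of 'jbcqcyhpa', columns: prefixes of 'qjbcdcyypa'):
     ε  q  j  b  c  d  c  y  y  p  a
  ε  0  1  2  3  4  5  6  7  8  9 10
  j  1  1  1  2  3  4  5  6  7  8  9
  b  2  2  2  1  2  3  4  5  6  7  8
  c  3  3  3  2  1  2  3  4  5  6  7
  q  4  3  4  3  2  2  3  4  5  6  7
  c  5  4  4  4  3  3  2  3  4  5  6
  y  6  5  5  5  4  4  3  2  3  4  5
  h  7  6  6  6  5  5  4  3  3  4  5
  p  8  7  7  7  6  6  5  4  4  3  4
  a  9  8  8  8  7  7  6  5  5  4  3
The bottom-right entry gives D[9][10] = 3, so no sequence of fewer than 3 edits works. Backtracking through the table gives one optimal edit sequence (3 edits):
  jbcqcyhpa → qjbcqcyhpa (ins q @1)
  qjbcqcyhpa → qjbcdcyhpa (sub q→d @5)
  qjbcdcyhpa → qjbcdcyypa (sub h→y @8)
Edit distance = 3.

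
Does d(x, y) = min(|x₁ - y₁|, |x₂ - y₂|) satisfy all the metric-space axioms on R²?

No. d fails identity of indiscernibles: take x = (-4, 0) and y = (-4, 3). Then d(x,y) = min(|-4 - (-4)|, |0 - 3|) = min(0, 3) = 0, yet x ≠ y.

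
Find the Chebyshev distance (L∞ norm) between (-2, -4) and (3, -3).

max(|x_i - y_i|) = max(|-2 - 3|, |-4 - (-3)|) = max(5, 1) = 5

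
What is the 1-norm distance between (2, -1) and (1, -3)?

Σ|x_i - y_i| = |2 - 1| + |-1 - (-3)| = 1 + 2 = 3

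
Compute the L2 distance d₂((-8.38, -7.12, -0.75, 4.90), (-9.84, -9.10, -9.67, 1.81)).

√(Σ(x_i - y_i)²) = √((-8.38 - (-9.84))² + (-7.12 - (-9.1))² + (-0.75 - (-9.67))² + (4.9 - 1.81)²)
= √(1.46² + 1.98² + 8.92² + 3.09²) = √(2.1316 + 3.9204 + 79.5664 + 9.5481) = √95.1665 ≈ 9.7553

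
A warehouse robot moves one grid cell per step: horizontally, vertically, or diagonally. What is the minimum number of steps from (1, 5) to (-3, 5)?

max(|x_i - y_i|) = max(|1 - (-3)|, |5 - 5|) = max(4, 0) = 4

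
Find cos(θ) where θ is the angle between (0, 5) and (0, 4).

With u = (0, 5), v = (0, 4):
u·v = 0·0 + 5·4 = 0 + 20 = 20.
|u| = √(0² + 5²) = √25, |v| = √(0² + 4²) = √16, so |u||v| = √(25·16) = √400 = 20.
cos θ = (u·v)/(|u||v|) = 20/20 = 1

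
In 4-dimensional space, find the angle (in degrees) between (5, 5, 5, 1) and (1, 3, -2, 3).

With u = (5, 5, 5, 1), v = (1, 3, -2, 3):
u·v = 5·1 + 5·3 + 5·(-2) + 1·3 = 5 + 15 + (-10) + 3 = 13.
|u| = √(5² + 5² + 5² + 1²) = √76, |v| = √(1² + 3² + (-2)² + 3²) = √23, so |u||v| = √(76·23) = √1748.
cos θ = (u·v)/(|u||v|) = 13/√1748 ≈ 0.310937
θ = arccos(0.310937) ≈ 71.88°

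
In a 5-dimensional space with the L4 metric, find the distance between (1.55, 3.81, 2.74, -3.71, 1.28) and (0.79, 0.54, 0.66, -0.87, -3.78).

(Σ|x_i - y_i|^4)^(1/4) = (|1.55 - 0.79|^4 + |3.81 - 0.54|^4 + |2.74 - 0.66|^4 + |-3.71 - (-0.87)|^4 + |1.28 - (-3.78)|^4)^(1/4)
= (0.76^4 + 3.27^4 + 2.08^4 + 2.84^4 + 5.06^4)^(1/4) ≈ (0.3336 + 114.3381 + 18.7177 + 65.0539 + 655.5443)^(1/4) = (853.9876)^(1/4) ≈ 5.4058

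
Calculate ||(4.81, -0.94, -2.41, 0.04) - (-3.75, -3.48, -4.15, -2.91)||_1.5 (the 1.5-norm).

(Σ|x_i - y_i|^1.5)^(1/1.5) = (|4.81 - (-3.75)|^1.5 + |-0.94 - (-3.48)|^1.5 + |-2.41 - (-4.15)|^1.5 + |0.04 - (-2.91)|^1.5)^(1/1.5)
= (8.56^1.5 + 2.54^1.5 + 1.74^1.5 + 2.95^1.5)^(1/1.5) ≈ (25.0444 + 4.0481 + 2.2952 + 5.0668)^(1/1.5) = (36.4545)^(1/1.5) ≈ 10.9943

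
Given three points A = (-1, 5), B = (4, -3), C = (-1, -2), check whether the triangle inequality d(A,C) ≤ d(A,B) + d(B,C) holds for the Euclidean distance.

d(A,B) = √(5² + 8²) = √89 ≈ 9.434, d(B,C) = √(5² + 1²) = √26 ≈ 5.099, d(A,C) = √(0² + 7²) = √49 = 7.
d(A,C) = 7 ≤ 9.434 + 5.099 = 14.533. Triangle inequality is satisfied.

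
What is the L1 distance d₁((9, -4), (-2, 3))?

Σ|x_i - y_i| = |9 - (-2)| + |-4 - 3| = 11 + 7 = 18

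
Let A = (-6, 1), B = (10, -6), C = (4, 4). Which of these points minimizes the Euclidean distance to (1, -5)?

Distances: d(A) ≈ 9.2195, d(B) ≈ 9.0554, d(C) ≈ 9.4868. Nearest: B = (10, -6) with distance 9.0554.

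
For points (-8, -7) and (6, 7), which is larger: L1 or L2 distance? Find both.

L1 = |-8 - 6| + |-7 - 7| = 14 + 14 = 28
L2 = √(14² + 14²) = √392 ≈ 19.799
L1 ≥ L2 always (equality iff movement is along one axis); L1 > L2 here.
Ratio L1/L2 = 28/√392 ≈ 1.4142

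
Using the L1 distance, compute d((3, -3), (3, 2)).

Σ|x_i - y_i| = |3 - 3| + |-3 - 2| = 0 + 5 = 5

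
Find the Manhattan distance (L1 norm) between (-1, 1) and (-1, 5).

Σ|x_i - y_i| = |-1 - (-1)| + |1 - 5| = 0 + 4 = 4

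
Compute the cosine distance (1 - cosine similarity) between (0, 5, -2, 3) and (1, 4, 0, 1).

With u = (0, 5, -2, 3), v = (1, 4, 0, 1):
u·v = 0·1 + 5·4 + (-2)·0 + 3·1 = 0 + 20 + 0 + 3 = 23.
|u| = √(0² + 5² + (-2)² + 3²) = √38, |v| = √(1² + 4² + 0² + 1²) = √18, so |u||v| = √(38·18) = √684.
cos θ = (u·v)/(|u||v|) = 23/√684 ≈ 0.8794
Cosine distance = 1 - cos θ ≈ 1 - 0.8794 = 0.1206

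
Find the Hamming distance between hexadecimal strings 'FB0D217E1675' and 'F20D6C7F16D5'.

Differing positions: 2, 5, 6, 8, 11. Hamming distance = 5.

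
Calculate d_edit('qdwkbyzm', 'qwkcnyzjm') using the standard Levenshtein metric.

Let D[i][j] be the edit distance between the first i characters of 'qdwkbyzm' and the first j characters of 'qwkcnyzjm', with D[i][0] = i, D[0][j] = j, and D[i][j] = D[i-1][j-1] if the characters match, else 1 + min(D[i-1][j], D[i][j-1], D[i-1][j-1]). Filling the table (rows: prefixes of 'qdwkbyzm', columns: prefixes of 'qwkcnyzjm'):
     ε  q  w  k  c  n  y  z  j  m
  ε  0  1  2  3  4  5  6  7  8  9
  q  1  0  1  2  3  4  5  6  7  8
  d  2  1  1  2  3  4  5  6  7  8
  w  3  2  1  2  3  4  5  6  7  8
  k  4  3  2  1  2  3  4  5  6  7
  b  5  4  3  2  2  3  4  5  6  7
  y  6  5  4  3  3  3  3  4  5  6
  z  7  6  5  4  4  4  4  3  4  5
  m  8  7  6  5  5  5  5  4  4  4
The bottom-right entry gives D[8][9] = 4, so no sequence of fewer than 4 edits works. Backtracking through the table gives one optimal edit sequence (4 edits):
  qdwkbyzm → qwkbyzm (del d @2)
  qwkbyzm → qwkcbyzm (ins c @4)
  qwkcbyzm → qwkcnyzm (sub b→n @5)
  qwkcnyzm → qwkcnyzjm (ins j @8)
Edit distance = 4.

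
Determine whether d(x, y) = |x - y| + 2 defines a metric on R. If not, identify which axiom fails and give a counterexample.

No. d fails identity of indiscernibles (specifically d(x,x) = 0): d(5, 5) = |5 - 5| + 2 = 0 + 2 = 2 ≠ 0.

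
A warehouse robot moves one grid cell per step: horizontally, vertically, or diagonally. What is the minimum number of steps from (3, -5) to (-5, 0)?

max(|x_i - y_i|) = max(|3 - (-5)|, |-5 - 0|) = max(8, 5) = 8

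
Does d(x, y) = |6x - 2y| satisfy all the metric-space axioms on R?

No. d fails symmetry: d(4, 5) = |6·4 - 2·5| = |14| = 14, but d(5, 4) = |6·5 - 2·4| = |22| = 22. Since 14 ≠ 22, d(x,y) ≠ d(y,x) in general.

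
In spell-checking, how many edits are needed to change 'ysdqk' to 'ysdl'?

Let D[i][j] be the edit distance between the first i characters of 'ysdqk' and the first j characters of 'ysdl', with D[i][0] = i, D[0][j] = j, and D[i][j] = D[i-1][j-1] if the characters match, else 1 + min(D[i-1][j], D[i][j-1], D[i-1][j-1]). Filling the table (rows: prefixes of 'ysdqk', columns: prefixes of 'ysdl'):
     ε  y  s  d  l
  ε  0  1  2  3  4
  y  1  0  1  2  3
  s  2  1  0  1  2
  d  3  2  1  0  1
  q  4  3  2  1  1
  k  5  4  3  2  2
The bottom-right entry gives D[5][4] = 2, so no sequence of fewer than 2 edits works. Backtracking through the table gives one optimal edit sequence (2 edits):
  ysdqk → ysdk (del q @4)
  ysdk → ysdl (sub k→l @4)
Edit distance = 2.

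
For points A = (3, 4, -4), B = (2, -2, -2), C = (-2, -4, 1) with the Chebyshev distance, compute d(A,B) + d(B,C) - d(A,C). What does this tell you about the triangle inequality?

d(A,B) = max(1, 6, 2) = 6, d(B,C) = max(4, 2, 3) = 4, d(A,C) = max(5, 8, 5) = 8.
d(A,B) + d(B,C) - d(A,C) = 6 + 4 - 8 = 10 - 8 = 2. This is ≥ 0, so the triangle inequality holds for these points.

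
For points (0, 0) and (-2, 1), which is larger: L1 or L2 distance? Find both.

L1 = |0 - (-2)| + |0 - 1| = 2 + 1 = 3
L2 = √(2² + 1²) = √5 ≈ 2.2361
L1 ≥ L2 always (equality iff movement is along one axis); L1 > L2 here.
Ratio L1/L2 = 3/√5 ≈ 1.3416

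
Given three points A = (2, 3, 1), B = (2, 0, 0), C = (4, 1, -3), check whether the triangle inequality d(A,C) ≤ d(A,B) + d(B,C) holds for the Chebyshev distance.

d(A,B) = max(0, 3, 1) = 3, d(B,C) = max(2, 1, 3) = 3, d(A,C) = max(2, 2, 4) = 4.
d(A,C) = 4 ≤ 3 + 3 = 6. Triangle inequality is satisfied.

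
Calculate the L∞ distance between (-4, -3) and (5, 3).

max(|x_i - y_i|) = max(|-4 - 5|, |-3 - 3|) = max(9, 6) = 9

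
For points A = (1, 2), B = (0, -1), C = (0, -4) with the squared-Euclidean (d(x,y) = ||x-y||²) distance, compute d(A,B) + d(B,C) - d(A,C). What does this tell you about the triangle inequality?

d(A,B) = 1² + 3² = 10, d(B,C) = 0² + 3² = 9, d(A,C) = 1² + 6² = 37.
d(A,B) + d(B,C) - d(A,C) = 10 + 9 - 37 = 19 - 37 = -18. This is < 0, so the triangle inequality FAILS for these points (squared-Euclidean is not a metric).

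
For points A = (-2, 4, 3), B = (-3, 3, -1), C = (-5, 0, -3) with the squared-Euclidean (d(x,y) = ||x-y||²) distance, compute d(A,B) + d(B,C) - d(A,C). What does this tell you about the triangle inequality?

d(A,B) = 1² + 1² + 4² = 18, d(B,C) = 2² + 3² + 2² = 17, d(A,C) = 3² + 4² + 6² = 61.
d(A,B) + d(B,C) - d(A,C) = 18 + 17 - 61 = 35 - 61 = -26. This is < 0, so the triangle inequality FAILS for these points (squared-Euclidean is not a metric).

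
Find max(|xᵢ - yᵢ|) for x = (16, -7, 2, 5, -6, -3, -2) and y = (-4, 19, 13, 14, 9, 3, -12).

max(|x_i - y_i|) = max(|16 - (-4)|, |-7 - 19|, |2 - 13|, |5 - 14|, |-6 - 9|, |-3 - 3|, |-2 - (-12)|) = max(20, 26, 11, 9, 15, 6, 10) = 26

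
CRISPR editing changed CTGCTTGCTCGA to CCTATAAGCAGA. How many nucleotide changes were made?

Differing positions: 2, 3, 4, 6, 7, 8, 9, 10. Hamming distance = 8.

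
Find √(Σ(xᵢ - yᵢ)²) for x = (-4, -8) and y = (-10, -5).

√(Σ(x_i - y_i)²) = √((-4 - (-10))² + (-8 - (-5))²)
= √(6² + (-3)²) = √(36 + 9) = √45 ≈ 6.7082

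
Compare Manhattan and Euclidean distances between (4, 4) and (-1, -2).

L1 = |4 - (-1)| + |4 - (-2)| = 5 + 6 = 11
L2 = √(5² + 6²) = √61 ≈ 7.8102
L1 ≥ L2 always (equality iff movement is along one axis); L1 > L2 here.
Ratio L1/L2 = 11/√61 ≈ 1.4084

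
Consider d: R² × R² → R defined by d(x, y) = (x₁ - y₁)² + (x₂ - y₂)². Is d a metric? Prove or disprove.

No. The squared Euclidean distance fails the triangle inequality. Counterexample: x = (0, 0), y = (3, 2), z = (6, 4). d(x,z) = 6² + 4² = 52, but d(x,y) + d(y,z) = (3² + 2²) + (3² + 2²) = 13 + 13 = 26. Since 52 > 26, the triangle inequality is violated. (Note: √d, the ordinary Euclidean distance, IS a metric.)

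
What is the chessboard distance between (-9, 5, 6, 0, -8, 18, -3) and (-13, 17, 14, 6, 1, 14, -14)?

max(|x_i - y_i|) = max(|-9 - (-13)|, |5 - 17|, |6 - 14|, |0 - 6|, |-8 - 1|, |18 - 14|, |-3 - (-14)|) = max(4, 12, 8, 6, 9, 4, 11) = 12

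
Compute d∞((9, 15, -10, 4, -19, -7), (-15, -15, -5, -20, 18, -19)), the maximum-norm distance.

max(|x_i - y_i|) = max(|9 - (-15)|, |15 - (-15)|, |-10 - (-5)|, |4 - (-20)|, |-19 - 18|, |-7 - (-19)|) = max(24, 30, 5, 24, 37, 12) = 37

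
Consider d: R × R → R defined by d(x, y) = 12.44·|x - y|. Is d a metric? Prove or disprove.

Yes. Since |x - y| is a metric on R and 12.44 > 0, the positive scalar multiple 12.44·|x - y| is also a metric: scaling by a positive constant preserves non-negativity, identity (d=0 ⟺ |x-y|=0 ⟺ x=y), symmetry, and the triangle inequality.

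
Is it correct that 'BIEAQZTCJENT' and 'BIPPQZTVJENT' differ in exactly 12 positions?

Differing positions: 3, 4, 8. Hamming distance = 3, so the claim that d_H = 12 is false.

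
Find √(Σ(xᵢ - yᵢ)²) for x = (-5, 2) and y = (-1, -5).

√(Σ(x_i - y_i)²) = √((-5 - (-1))² + (2 - (-5))²)
= √((-4)² + 7²) = √(16 + 49) = √65 ≈ 8.0623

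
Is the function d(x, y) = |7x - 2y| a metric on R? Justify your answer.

No. d fails symmetry: d(5, 8) = |7·5 - 2·8| = |19| = 19, but d(8, 5) = |7·8 - 2·5| = |46| = 46. Since 19 ≠ 46, d(x,y) ≠ d(y,x) in general.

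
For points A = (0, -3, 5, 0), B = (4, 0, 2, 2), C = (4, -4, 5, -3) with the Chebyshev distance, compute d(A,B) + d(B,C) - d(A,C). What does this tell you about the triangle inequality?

d(A,B) = max(4, 3, 3, 2) = 4, d(B,C) = max(0, 4, 3, 5) = 5, d(A,C) = max(4, 1, 0, 3) = 4.
d(A,B) + d(B,C) - d(A,C) = 4 + 5 - 4 = 9 - 4 = 5. This is ≥ 0, so the triangle inequality holds for these points.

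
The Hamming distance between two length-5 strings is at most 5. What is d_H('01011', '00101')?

Differing positions: 2, 3, 4. Hamming distance = 3. The maximum possible Hamming distance for length-5 strings is 5, so d_H/5 = 3/5 = 0.6.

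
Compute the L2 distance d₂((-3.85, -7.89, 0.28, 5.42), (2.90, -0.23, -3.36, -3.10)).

√(Σ(x_i - y_i)²) = √((-3.85 - 2.9)² + (-7.89 - (-0.23))² + (0.28 - (-3.36))² + (5.42 - (-3.1))²)
= √((-6.75)² + (-7.66)² + 3.64² + 8.52²) = √(45.5625 + 58.6756 + 13.2496 + 72.5904) = √190.0781 ≈ 13.7869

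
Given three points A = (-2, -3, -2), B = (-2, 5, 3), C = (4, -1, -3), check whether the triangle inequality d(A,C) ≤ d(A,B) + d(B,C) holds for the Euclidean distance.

d(A,B) = √(0² + 8² + 5²) = √89 ≈ 9.434, d(B,C) = √(6² + 6² + 6²) = √108 ≈ 10.3923, d(A,C) = √(6² + 2² + 1²) = √41 ≈ 6.4031.
d(A,C) ≈ 6.4031 ≤ 9.434 + 10.3923 = 19.8263. Triangle inequality is satisfied.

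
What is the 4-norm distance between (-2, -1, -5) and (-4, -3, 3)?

(Σ|x_i - y_i|^4)^(1/4) = (|-2 - (-4)|^4 + |-1 - (-3)|^4 + |-5 - 3|^4)^(1/4)
= (2^4 + 2^4 + 8^4)^(1/4) = (16 + 16 + 4096)^(1/4) = (4128)^(1/4) ≈ 8.0156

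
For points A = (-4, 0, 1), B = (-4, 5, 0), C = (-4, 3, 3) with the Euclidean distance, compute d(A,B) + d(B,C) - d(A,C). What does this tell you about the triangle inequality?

d(A,B) = √(0² + 5² + 1²) = √26 ≈ 5.099, d(B,C) = √(0² + 2² + 3²) = √13 ≈ 3.6056, d(A,C) = √(0² + 3² + 2²) = √13 ≈ 3.6056.
d(A,B) + d(B,C) - d(A,C) = 5.099 + 3.6056 - 3.6056 = 8.7046 - 3.6056 = 5.099 (to 4 decimal places). This is ≥ 0, so the triangle inequality holds for these points.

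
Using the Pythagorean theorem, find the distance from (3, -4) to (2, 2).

√(Σ(x_i - y_i)²) = √((3 - 2)² + (-4 - 2)²)
= √(1² + (-6)²) = √(1 + 36) = √37 ≈ 6.0828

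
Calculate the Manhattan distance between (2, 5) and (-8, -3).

Σ|x_i - y_i| = |2 - (-8)| + |5 - (-3)| = 10 + 8 = 18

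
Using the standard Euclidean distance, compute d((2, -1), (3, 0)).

(Σ|x_i - y_i|^2)^(1/2) = (|2 - 3|^2 + |-1 - 0|^2)^(1/2)
= (1^2 + 1^2)^(1/2) = (1 + 1)^(1/2) = (2)^(1/2) ≈ 1.4142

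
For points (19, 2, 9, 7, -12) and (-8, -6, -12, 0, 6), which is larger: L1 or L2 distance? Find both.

L1 = |19 - (-8)| + |2 - (-6)| + |9 - (-12)| + |7 - 0| + |-12 - 6| = 27 + 8 + 21 + 7 + 18 = 81
L2 = √(27² + 8² + 21² + 7² + 18²) = √1607 ≈ 40.0874
L1 ≥ L2 always (equality iff movement is along one axis); L1 > L2 here.
Ratio L1/L2 = 81/√1607 ≈ 2.0206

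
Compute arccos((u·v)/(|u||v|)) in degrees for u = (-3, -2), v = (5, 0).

With u = (-3, -2), v = (5, 0):
u·v = (-3)·5 + (-2)·0 = (-15) + 0 = -15.
|u| = √((-3)² + (-2)²) = √13, |v| = √(5² + 0²) = √25, so |u||v| = √(13·25) = √325.
cos θ = (u·v)/(|u||v|) = -15/√325 ≈ -0.83205
θ = arccos(-0.83205) ≈ 146.31°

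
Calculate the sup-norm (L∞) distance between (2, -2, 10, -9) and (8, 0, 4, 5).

max(|x_i - y_i|) = max(|2 - 8|, |-2 - 0|, |10 - 4|, |-9 - 5|) = max(6, 2, 6, 14) = 14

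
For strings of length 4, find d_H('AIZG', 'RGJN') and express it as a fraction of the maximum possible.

Differing positions: 1, 2, 3, 4. Hamming distance = 4. The maximum possible Hamming distance for length-4 strings is 4, so d_H/4 = 4/4 = 1.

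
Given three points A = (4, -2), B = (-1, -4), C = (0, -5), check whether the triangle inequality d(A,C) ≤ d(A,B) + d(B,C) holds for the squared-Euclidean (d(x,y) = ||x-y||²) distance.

d(A,B) = 5² + 2² = 29, d(B,C) = 1² + 1² = 2, d(A,C) = 4² + 3² = 25.
d(A,C) = 25 ≤ 29 + 2 = 31. Triangle inequality is satisfied.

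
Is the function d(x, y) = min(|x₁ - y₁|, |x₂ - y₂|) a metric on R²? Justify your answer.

No. d fails identity of indiscernibles: take x = (-1, 0) and y = (-1, 1). Then d(x,y) = min(|-1 - (-1)|, |0 - 1|) = min(0, 1) = 0, yet x ≠ y.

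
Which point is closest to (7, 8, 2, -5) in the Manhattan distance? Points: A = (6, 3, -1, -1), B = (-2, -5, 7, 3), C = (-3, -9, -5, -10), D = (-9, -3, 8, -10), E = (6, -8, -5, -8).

Distances: d(A) = 13, d(B) = 35, d(C) = 39, d(D) = 38, d(E) = 27. Nearest: A = (6, 3, -1, -1) with distance 13.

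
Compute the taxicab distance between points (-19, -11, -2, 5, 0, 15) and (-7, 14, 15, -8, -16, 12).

Σ|x_i - y_i| = |-19 - (-7)| + |-11 - 14| + |-2 - 15| + |5 - (-8)| + |0 - (-16)| + |15 - 12| = 12 + 25 + 17 + 13 + 16 + 3 = 86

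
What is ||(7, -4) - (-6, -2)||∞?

max(|x_i - y_i|) = max(|7 - (-6)|, |-4 - (-2)|) = max(13, 2) = 13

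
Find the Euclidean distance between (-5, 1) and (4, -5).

√(Σ(x_i - y_i)²) = √((-5 - 4)² + (1 - (-5))²)
= √((-9)² + 6²) = √(81 + 36) = √117 ≈ 10.8167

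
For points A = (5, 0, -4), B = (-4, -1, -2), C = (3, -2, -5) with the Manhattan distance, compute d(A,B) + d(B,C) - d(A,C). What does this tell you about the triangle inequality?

d(A,B) = 9 + 1 + 2 = 12, d(B,C) = 7 + 1 + 3 = 11, d(A,C) = 2 + 2 + 1 = 5.
d(A,B) + d(B,C) - d(A,C) = 12 + 11 - 5 = 23 - 5 = 18. This is ≥ 0, so the triangle inequality holds for these points.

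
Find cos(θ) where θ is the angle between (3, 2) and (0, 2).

With u = (3, 2), v = (0, 2):
u·v = 3·0 + 2·2 = 0 + 4 = 4.
|u| = √(3² + 2²) = √13, |v| = √(0² + 2²) = √4, so |u||v| = √(13·4) = √52.
cos θ = (u·v)/(|u||v|) = 4/√52 ≈ 0.5547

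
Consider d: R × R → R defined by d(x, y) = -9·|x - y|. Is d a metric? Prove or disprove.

No. With c = -9 < 0, d fails non-negativity: d(4, 5) = -9·|4 - 5| = -9·1 = -9 < 0.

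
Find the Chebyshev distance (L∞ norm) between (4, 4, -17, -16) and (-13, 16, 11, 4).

max(|x_i - y_i|) = max(|4 - (-13)|, |4 - 16|, |-17 - 11|, |-16 - 4|) = max(17, 12, 28, 20) = 28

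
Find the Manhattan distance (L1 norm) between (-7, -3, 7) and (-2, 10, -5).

Σ|x_i - y_i| = |-7 - (-2)| + |-3 - 10| + |7 - (-5)| = 5 + 13 + 12 = 30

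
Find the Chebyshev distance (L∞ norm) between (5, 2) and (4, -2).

max(|x_i - y_i|) = max(|5 - 4|, |2 - (-2)|) = max(1, 4) = 4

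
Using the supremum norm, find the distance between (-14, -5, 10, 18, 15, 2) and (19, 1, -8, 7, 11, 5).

max(|x_i - y_i|) = max(|-14 - 19|, |-5 - 1|, |10 - (-8)|, |18 - 7|, |15 - 11|, |2 - 5|) = max(33, 6, 18, 11, 4, 3) = 33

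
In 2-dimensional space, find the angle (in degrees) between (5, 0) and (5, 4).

With u = (5, 0), v = (5, 4):
u·v = 5·5 + 0·4 = 25 + 0 = 25.
|u| = √(5² + 0²) = √25, |v| = √(5² + 4²) = √41, so |u||v| = √(25·41) = √1025.
cos θ = (u·v)/(|u||v|) = 25/√1025 ≈ 0.780869
θ = arccos(0.780869) ≈ 38.66°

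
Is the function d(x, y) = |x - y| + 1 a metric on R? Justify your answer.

No. d fails identity of indiscernibles (specifically d(x,x) = 0): d(2, 2) = |2 - 2| + 1 = 0 + 1 = 1 ≠ 0.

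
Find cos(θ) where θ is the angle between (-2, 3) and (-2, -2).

With u = (-2, 3), v = (-2, -2):
u·v = (-2)·(-2) + 3·(-2) = 4 + (-6) = -2.
|u| = √((-2)² + 3²) = √13, |v| = √((-2)² + (-2)²) = √8, so |u||v| = √(13·8) = √104.
cos θ = (u·v)/(|u||v|) = -2/√104 ≈ -0.1961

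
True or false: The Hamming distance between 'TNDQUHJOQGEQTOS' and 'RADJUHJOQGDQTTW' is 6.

Differing positions: 1, 2, 4, 11, 14, 15. Hamming distance = 6, so the claim is true.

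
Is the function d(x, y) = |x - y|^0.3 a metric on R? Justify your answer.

Yes. With 0 < p = 0.3 ≤ 1, d(x,y) = |x-y|^0.3 is a metric on R. Non-negativity and symmetry are immediate; |x-y|^0.3 = 0 ⟺ |x-y| = 0 ⟺ x = y. For the triangle inequality, the function t ↦ t^0.3 is subadditive on [0,∞) when p ≤ 1, so |x-z|^0.3 ≤ (|x-y| + |y-z|)^0.3 ≤ |x-y|^0.3 + |y-z|^0.3.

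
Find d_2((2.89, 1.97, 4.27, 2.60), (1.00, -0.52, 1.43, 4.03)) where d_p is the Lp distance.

(Σ|x_i - y_i|^2)^(1/2) = (|2.89 - 1|^2 + |1.97 - (-0.52)|^2 + |4.27 - 1.43|^2 + |2.6 - 4.03|^2)^(1/2)
= (1.89^2 + 2.49^2 + 2.84^2 + 1.43^2)^(1/2) = (3.5721 + 6.2001 + 8.0656 + 2.0449)^(1/2) = (19.8827)^(1/2) ≈ 4.459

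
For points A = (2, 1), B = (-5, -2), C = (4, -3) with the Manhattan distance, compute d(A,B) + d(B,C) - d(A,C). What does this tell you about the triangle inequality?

d(A,B) = 7 + 3 = 10, d(B,C) = 9 + 1 = 10, d(A,C) = 2 + 4 = 6.
d(A,B) + d(B,C) - d(A,C) = 10 + 10 - 6 = 20 - 6 = 14. This is ≥ 0, so the triangle inequality holds for these points.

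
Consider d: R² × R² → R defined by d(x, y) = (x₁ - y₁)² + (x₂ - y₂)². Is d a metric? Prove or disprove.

No. The squared Euclidean distance fails the triangle inequality. Counterexample: x = (0, 0), y = (5, 3), z = (10, 6). d(x,z) = 10² + 6² = 136, but d(x,y) + d(y,z) = (5² + 3²) + (5² + 3²) = 34 + 34 = 68. Since 136 > 68, the triangle inequality is violated. (Note: √d, the ordinary Euclidean distance, IS a metric.)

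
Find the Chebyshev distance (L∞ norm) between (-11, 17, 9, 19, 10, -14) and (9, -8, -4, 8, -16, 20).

max(|x_i - y_i|) = max(|-11 - 9|, |17 - (-8)|, |9 - (-4)|, |19 - 8|, |10 - (-16)|, |-14 - 20|) = max(20, 25, 13, 11, 26, 34) = 34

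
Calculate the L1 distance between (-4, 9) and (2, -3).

Σ|x_i - y_i| = |-4 - 2| + |9 - (-3)| = 6 + 12 = 18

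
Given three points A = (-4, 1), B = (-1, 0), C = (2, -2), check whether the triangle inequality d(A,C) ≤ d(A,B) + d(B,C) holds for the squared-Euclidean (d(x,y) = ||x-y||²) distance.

d(A,B) = 3² + 1² = 10, d(B,C) = 3² + 2² = 13, d(A,C) = 6² + 3² = 45.
d(A,C) = 45 > 10 + 13 = 23. Triangle inequality is VIOLATED. (Squared-Euclidean is not a metric — this is a counterexample.)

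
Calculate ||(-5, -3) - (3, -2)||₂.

√(Σ(x_i - y_i)²) = √((-5 - 3)² + (-3 - (-2))²)
= √((-8)² + (-1)²) = √(64 + 1) = √65 ≈ 8.0623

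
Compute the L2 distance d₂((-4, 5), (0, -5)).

√(Σ(x_i - y_i)²) = √((-4 - 0)² + (5 - (-5))²)
= √((-4)² + 10²) = √(16 + 100) = √116 ≈ 10.7703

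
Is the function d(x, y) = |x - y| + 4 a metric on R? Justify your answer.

No. d fails identity of indiscernibles (specifically d(x,x) = 0): d(-2, -2) = |-2 - (-2)| + 4 = 0 + 4 = 4 ≠ 0.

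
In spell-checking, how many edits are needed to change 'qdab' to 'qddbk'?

Let D[i][j] be the edit distance between the first i characters of 'qdab' and the first j characters of 'qddbk', with D[i][0] = i, D[0][j] = j, and D[i][j] = D[i-1][j-1] if the characters match, else 1 + min(D[i-1][j], D[i][j-1], D[i-1][j-1]). Filling the table (rows: prefixes of 'qdab', columns: prefixes of 'qddbk'):
     ε  q  d  d  b  k
  ε  0  1  2  3  4  5
  q  1  0  1  2  3  4
  d  2  1  0  1  2  3
  a  3  2  1  1  2  3
  b  4  3  2  2  1  2
The bottom-right entry gives D[4][5] = 2, so no sequence of fewer than 2 edits works. Backtracking through the table gives one optimal edit sequence (2 edits):
  qdab → qddb (sub a→d @3)
  qddb → qddbk (ins k @5)
Edit distance = 2.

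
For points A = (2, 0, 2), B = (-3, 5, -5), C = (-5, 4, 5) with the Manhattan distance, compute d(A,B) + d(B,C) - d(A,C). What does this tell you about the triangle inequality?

d(A,B) = 5 + 5 + 7 = 17, d(B,C) = 2 + 1 + 10 = 13, d(A,C) = 7 + 4 + 3 = 14.
d(A,B) + d(B,C) - d(A,C) = 17 + 13 - 14 = 30 - 14 = 16. This is ≥ 0, so the triangle inequality holds for these points.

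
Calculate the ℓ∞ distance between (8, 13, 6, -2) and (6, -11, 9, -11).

max(|x_i - y_i|) = max(|8 - 6|, |13 - (-11)|, |6 - 9|, |-2 - (-11)|) = max(2, 24, 3, 9) = 24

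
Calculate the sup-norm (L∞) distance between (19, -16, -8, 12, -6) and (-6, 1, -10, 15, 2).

max(|x_i - y_i|) = max(|19 - (-6)|, |-16 - 1|, |-8 - (-10)|, |12 - 15|, |-6 - 2|) = max(25, 17, 2, 3, 8) = 25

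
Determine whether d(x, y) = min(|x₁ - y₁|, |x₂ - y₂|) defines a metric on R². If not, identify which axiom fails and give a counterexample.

No. d fails identity of indiscernibles: take x = (1, 0) and y = (1, 1). Then d(x,y) = min(|1 - 1|, |0 - 1|) = min(0, 1) = 0, yet x ≠ y.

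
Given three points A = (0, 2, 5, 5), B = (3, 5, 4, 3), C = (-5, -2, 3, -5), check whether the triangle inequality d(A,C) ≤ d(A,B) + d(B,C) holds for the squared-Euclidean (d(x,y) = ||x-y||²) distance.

d(A,B) = 3² + 3² + 1² + 2² = 23, d(B,C) = 8² + 7² + 1² + 8² = 178, d(A,C) = 5² + 4² + 2² + 10² = 145.
d(A,C) = 145 ≤ 23 + 178 = 201. Triangle inequality is satisfied.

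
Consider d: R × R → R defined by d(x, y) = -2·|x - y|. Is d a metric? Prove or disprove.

No. With c = -2 < 0, d fails non-negativity: d(9, 11) = -2·|9 - 11| = -2·2 = -4 < 0.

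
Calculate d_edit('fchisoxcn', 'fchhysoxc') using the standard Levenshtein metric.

Let D[i][j] be the edit distance between the first i characters of 'fchisoxcn' and the first j characters of 'fchhysoxc', with D[i][0] = i, D[0][j] = j, and D[i][j] = D[i-1][j-1] if the characters match, else 1 + min(D[i-1][j], D[i][j-1], D[i-1][j-1]). Filling the table (rows: prefixes of 'fchisoxcn', columns: prefixes of 'fchhysoxc'):
     ε  f  c  h  h  y  s  o  x  c
  ε  0  1  2  3  4  5  6  7  8  9
  f  1  0  1  2  3  4  5  6  7  8
  c  2  1  0  1  2  3  4  5  6  7
  h  3  2  1  0  1  2  3  4  5  6
  i  4  3  2  1  1  2  3  4  5  6
  s  5  4  3  2  2  2  2  3  4  5
  o  6  5  4  3  3  3  3  2  3  4
  x  7  6  5  4  4  4  4  3  2  3
  c  8  7  6  5  5  5  5  4  3  2
  n  9  8  7  6  6  6  6  5  4  3
The bottom-right entry gives D[9][9] = 3, so no sequence of fewer than 3 edits works. Backtracking through the table gives one optimal edit sequence (3 edits):
  fchisoxcn → fchhisoxcn (ins h @3)
  fchhisoxcn → fchhysoxcn (sub i→y @5)
  fchhysoxcn → fchhysoxc (del n @10)
Edit distance = 3.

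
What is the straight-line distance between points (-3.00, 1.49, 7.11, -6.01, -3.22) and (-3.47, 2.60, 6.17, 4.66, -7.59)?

√(Σ(x_i - y_i)²) = √((-3 - (-3.47))² + (1.49 - 2.6)² + (7.11 - 6.17)² + (-6.01 - 4.66)² + (-3.22 - (-7.59))²)
= √(0.47² + (-1.11)² + 0.94² + (-10.67)² + 4.37²) = √(0.2209 + 1.2321 + 0.8836 + 113.8489 + 19.0969) = √135.2824 ≈ 11.6311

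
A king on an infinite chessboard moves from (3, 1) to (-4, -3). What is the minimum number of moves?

max(|x_i - y_i|) = max(|3 - (-4)|, |1 - (-3)|) = max(7, 4) = 7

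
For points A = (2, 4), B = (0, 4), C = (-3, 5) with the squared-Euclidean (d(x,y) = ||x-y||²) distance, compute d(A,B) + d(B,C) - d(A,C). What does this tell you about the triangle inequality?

d(A,B) = 2² + 0² = 4, d(B,C) = 3² + 1² = 10, d(A,C) = 5² + 1² = 26.
d(A,B) + d(B,C) - d(A,C) = 4 + 10 - 26 = 14 - 26 = -12. This is < 0, so the triangle inequality FAILS for these points (squared-Euclidean is not a metric).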